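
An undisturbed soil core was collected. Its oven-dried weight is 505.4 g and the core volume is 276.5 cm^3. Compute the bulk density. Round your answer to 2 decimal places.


Step 1: Identify the formula: BD = dry mass / volume
Step 2: Substitute values: BD = 505.4 / 276.5
Step 3: BD = 1.83 g/cm^3

1.83


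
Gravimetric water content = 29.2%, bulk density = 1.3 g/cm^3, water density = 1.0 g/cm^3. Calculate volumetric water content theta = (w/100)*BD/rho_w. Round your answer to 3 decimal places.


Step 1: theta = (w / 100) * BD / rho_w
Step 2: theta = (29.2 / 100) * 1.3 / 1.0
Step 3: theta = 0.292 * 1.3
Step 4: theta = 0.38

0.38


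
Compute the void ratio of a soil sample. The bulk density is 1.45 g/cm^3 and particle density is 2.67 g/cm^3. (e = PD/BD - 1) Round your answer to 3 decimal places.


Step 1: e = PD / BD - 1
Step 2: e = 2.67 / 1.45 - 1
Step 3: e = 1.84138 - 1
Step 4: e = 0.841

0.841


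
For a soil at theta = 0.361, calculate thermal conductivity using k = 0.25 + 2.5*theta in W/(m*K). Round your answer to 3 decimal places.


Step 1: k = 0.25 + 2.5 * theta
Step 2: k = 0.25 + 2.5 * 0.361
Step 3: k = 0.25 + 0.903
Step 4: k = 1.153 W/(m*K)

1.153


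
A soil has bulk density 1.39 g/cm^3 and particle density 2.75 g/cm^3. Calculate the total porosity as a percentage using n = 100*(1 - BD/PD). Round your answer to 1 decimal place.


Step 1: Formula: n = 100 * (1 - BD / PD)
Step 2: n = 100 * (1 - 1.39 / 2.75)
Step 3: n = 100 * (1 - 0.50545)
Step 4: n = 49.5%

49.5


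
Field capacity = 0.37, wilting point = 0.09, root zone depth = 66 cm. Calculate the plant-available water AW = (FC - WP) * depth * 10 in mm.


Step 1: Available water = (FC - WP) * depth * 10
Step 2: AW = (0.37 - 0.09) * 66 * 10
Step 3: AW = 0.28 * 66 * 10
Step 4: AW = 184.8 mm

184.8


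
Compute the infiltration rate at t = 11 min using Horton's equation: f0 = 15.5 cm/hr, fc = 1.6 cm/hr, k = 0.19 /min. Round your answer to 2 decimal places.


Step 1: f = fc + (f0 - fc) * exp(-k * t)
Step 2: exp(-0.19 * 11) = 0.123687
Step 3: f = 1.6 + (15.5 - 1.6) * 0.123687
Step 4: f = 1.6 + 13.9 * 0.123687
Step 5: f = 3.32 cm/hr

3.32


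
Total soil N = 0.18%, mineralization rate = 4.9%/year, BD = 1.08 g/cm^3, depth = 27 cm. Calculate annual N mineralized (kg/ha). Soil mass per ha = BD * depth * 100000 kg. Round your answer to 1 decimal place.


Step 1: Soil mass per ha = BD * depth * 100000 = 1.08 * 27 * 100000 = 2916000 kg
Step 2: Total N pool = soil mass * N%/100 = 2916000 * 0.18/100 = 5248.8 kg/ha
Step 3: N mineralized = N pool * rate%/100 = 5248.8 * 4.9/100 = 257.2 kg/ha/yr

257.2


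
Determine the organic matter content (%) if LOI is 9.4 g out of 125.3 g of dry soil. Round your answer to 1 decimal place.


Step 1: OM% = 100 * LOI / sample mass
Step 2: OM = 100 * 9.4 / 125.3
Step 3: OM = 7.5%

7.5


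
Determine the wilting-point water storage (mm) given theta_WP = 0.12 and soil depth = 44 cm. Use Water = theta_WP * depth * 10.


Step 1: Water (mm) = theta_WP * depth * 10
Step 2: Water = 0.12 * 44 * 10
Step 3: Water = 52.8 mm

52.8


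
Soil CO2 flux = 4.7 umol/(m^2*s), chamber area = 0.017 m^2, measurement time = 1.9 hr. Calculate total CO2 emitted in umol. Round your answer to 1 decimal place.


Step 1: Convert time to seconds: 1.9 hr * 3600 = 6840.0 s
Step 2: Total = flux * area * time_s
Step 3: Total = 4.7 * 0.017 * 6840.0
Step 4: Total = 546.5 umol

546.5


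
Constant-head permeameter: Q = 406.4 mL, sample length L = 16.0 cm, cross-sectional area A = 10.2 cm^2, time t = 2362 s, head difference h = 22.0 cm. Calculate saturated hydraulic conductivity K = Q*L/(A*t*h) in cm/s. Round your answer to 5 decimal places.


Step 1: K = Q * L / (A * t * h)
Step 2: Numerator = 406.4 * 16.0 = 6502.4
Step 3: Denominator = 10.2 * 2362 * 22.0 = 530032.8
Step 4: K = 6502.4 / 530032.8 = 0.01227 cm/s

0.01227


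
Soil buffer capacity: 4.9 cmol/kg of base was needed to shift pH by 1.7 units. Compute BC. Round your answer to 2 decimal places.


Step 1: BC = change in base / change in pH
Step 2: BC = 4.9 / 1.7
Step 3: BC = 2.88 cmol/(kg*pH unit)

2.88


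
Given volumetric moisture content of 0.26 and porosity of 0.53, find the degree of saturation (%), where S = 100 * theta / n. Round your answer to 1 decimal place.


Step 1: S = 100 * theta_v / n
Step 2: S = 100 * 0.26 / 0.53
Step 3: S = 49.1%

49.1


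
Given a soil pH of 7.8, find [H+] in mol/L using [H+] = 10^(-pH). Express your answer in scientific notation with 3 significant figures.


Step 1: [H+] = 10^(-pH)
Step 2: [H+] = 10^(-7.8)
Step 3: [H+] = 1.58e-08 mol/L

1.58e-08


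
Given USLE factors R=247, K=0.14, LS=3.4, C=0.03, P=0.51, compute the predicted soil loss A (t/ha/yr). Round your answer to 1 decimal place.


Step 1: A = R * K * LS * C * P
Step 2: R * K = 247 * 0.14 = 34.58
Step 3: (R*K) * LS = 34.58 * 3.4 = 117.572
Step 4: * C * P = 117.572 * 0.03 * 0.51 = 1.8
Step 5: A = 1.8 t/(ha*yr)

1.8


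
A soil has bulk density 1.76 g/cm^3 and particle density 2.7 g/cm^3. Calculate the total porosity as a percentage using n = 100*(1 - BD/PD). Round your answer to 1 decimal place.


Step 1: Formula: n = 100 * (1 - BD / PD)
Step 2: n = 100 * (1 - 1.76 / 2.7)
Step 3: n = 100 * (1 - 0.65185)
Step 4: n = 34.8%

34.8


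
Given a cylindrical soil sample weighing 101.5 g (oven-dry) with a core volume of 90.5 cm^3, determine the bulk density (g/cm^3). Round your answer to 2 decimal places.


Step 1: Identify the formula: BD = dry mass / volume
Step 2: Substitute values: BD = 101.5 / 90.5
Step 3: BD = 1.12 g/cm^3

1.12


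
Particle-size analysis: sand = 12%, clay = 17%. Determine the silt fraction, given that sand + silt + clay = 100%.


Step 1: sand + silt + clay = 100%
Step 2: silt = 100 - sand - clay
Step 3: silt = 100 - 12 - 17
Step 4: silt = 71%

71


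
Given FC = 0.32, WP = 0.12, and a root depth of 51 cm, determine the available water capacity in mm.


Step 1: Available water = (FC - WP) * depth * 10
Step 2: AW = (0.32 - 0.12) * 51 * 10
Step 3: AW = 0.2 * 51 * 10
Step 4: AW = 102.0 mm

102.0


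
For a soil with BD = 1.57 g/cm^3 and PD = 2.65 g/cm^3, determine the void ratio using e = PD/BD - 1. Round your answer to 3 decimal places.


Step 1: e = PD / BD - 1
Step 2: e = 2.65 / 1.57 - 1
Step 3: e = 1.6879 - 1
Step 4: e = 0.688

0.688


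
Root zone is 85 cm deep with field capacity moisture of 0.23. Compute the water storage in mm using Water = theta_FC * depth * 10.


Step 1: Water (mm) = theta_FC * depth (cm) * 10
Step 2: Water = 0.23 * 85 * 10
Step 3: Water = 195.5 mm

195.5


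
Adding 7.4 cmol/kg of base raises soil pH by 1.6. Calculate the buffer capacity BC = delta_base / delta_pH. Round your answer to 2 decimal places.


Step 1: BC = change in base / change in pH
Step 2: BC = 7.4 / 1.6
Step 3: BC = 4.63 cmol/(kg*pH unit)

4.63


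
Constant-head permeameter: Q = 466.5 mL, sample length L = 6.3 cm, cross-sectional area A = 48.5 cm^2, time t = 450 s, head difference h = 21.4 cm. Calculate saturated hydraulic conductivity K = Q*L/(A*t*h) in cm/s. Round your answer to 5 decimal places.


Step 1: K = Q * L / (A * t * h)
Step 2: Numerator = 466.5 * 6.3 = 2938.95
Step 3: Denominator = 48.5 * 450 * 21.4 = 467055.0
Step 4: K = 2938.95 / 467055.0 = 0.00629 cm/s

0.00629


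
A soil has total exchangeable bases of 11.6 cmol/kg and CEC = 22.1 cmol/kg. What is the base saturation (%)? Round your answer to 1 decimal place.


Step 1: BS = 100 * (sum of bases) / CEC
Step 2: BS = 100 * 11.6 / 22.1
Step 3: BS = 52.5%

52.5


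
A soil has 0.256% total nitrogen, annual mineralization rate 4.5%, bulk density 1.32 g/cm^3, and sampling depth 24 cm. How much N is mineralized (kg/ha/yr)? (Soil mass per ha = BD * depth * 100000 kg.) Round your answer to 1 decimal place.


Step 1: Soil mass per ha = BD * depth * 100000 = 1.32 * 24 * 100000 = 3168000 kg
Step 2: Total N pool = soil mass * N%/100 = 3168000 * 0.256/100 = 8110.08 kg/ha
Step 3: N mineralized = N pool * rate%/100 = 8110.08 * 4.5/100 = 365.0 kg/ha/yr

365.0


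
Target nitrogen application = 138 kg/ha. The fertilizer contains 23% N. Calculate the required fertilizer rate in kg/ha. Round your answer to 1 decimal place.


Step 1: Fertilizer rate = target N / (N content / 100)
Step 2: Rate = 138 / (23 / 100)
Step 3: Rate = 138 / 0.23
Step 4: Rate = 600.0 kg/ha

600.0


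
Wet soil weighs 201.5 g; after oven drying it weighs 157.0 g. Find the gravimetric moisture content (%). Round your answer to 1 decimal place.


Step 1: Water mass = wet - dry = 201.5 - 157.0 = 44.5 g
Step 2: w = 100 * water mass / dry mass
Step 3: w = 100 * 44.5 / 157.0 = 28.3%

28.3


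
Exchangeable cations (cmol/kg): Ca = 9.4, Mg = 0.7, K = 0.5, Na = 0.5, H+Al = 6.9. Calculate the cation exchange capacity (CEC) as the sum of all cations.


Step 1: CEC = Ca + Mg + K + Na + (H+Al)
Step 2: CEC = 9.4 + 0.7 + 0.5 + 0.5 + 6.9
Step 3: CEC = 18.0 cmol/kg

18.0


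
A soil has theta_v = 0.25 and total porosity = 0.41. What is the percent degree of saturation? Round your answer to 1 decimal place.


Step 1: S = 100 * theta_v / n
Step 2: S = 100 * 0.25 / 0.41
Step 3: S = 61.0%

61.0


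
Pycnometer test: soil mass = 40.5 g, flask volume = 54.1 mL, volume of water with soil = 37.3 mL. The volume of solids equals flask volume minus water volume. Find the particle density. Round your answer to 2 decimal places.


Step 1: Volume of solids = flask volume - water volume with soil
Step 2: V_solids = 54.1 - 37.3 = 16.8 mL
Step 3: Particle density = mass / V_solids = 40.5 / 16.8 = 2.41 g/cm^3

2.41


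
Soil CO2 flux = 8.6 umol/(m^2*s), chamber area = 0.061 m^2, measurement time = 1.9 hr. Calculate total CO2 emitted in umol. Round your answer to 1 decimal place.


Step 1: Convert time to seconds: 1.9 hr * 3600 = 6840.0 s
Step 2: Total = flux * area * time_s
Step 3: Total = 8.6 * 0.061 * 6840.0
Step 4: Total = 3588.3 umol

3588.3


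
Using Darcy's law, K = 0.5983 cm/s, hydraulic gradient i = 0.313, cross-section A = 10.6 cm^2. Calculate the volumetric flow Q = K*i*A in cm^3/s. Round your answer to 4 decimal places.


Step 1: Apply Darcy's law: Q = K * i * A
Step 2: Q = 0.5983 * 0.313 * 10.6
Step 3: Q = 1.985 cm^3/s

1.985


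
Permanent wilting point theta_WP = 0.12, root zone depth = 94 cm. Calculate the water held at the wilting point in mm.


Step 1: Water (mm) = theta_WP * depth * 10
Step 2: Water = 0.12 * 94 * 10
Step 3: Water = 112.8 mm

112.8


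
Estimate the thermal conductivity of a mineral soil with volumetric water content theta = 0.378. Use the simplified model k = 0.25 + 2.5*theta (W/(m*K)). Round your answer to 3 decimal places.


Step 1: k = 0.25 + 2.5 * theta
Step 2: k = 0.25 + 2.5 * 0.378
Step 3: k = 0.25 + 0.945
Step 4: k = 1.195 W/(m*K)

1.195


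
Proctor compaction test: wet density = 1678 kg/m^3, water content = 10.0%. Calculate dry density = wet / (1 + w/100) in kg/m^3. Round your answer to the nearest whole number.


Step 1: Dry density = wet density / (1 + w/100)
Step 2: Dry density = 1678 / (1 + 10.0/100)
Step 3: Dry density = 1678 / 1.1
Step 4: Dry density = 1525 kg/m^3

1525


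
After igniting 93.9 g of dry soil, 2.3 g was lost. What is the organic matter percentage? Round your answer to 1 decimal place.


Step 1: OM% = 100 * LOI / sample mass
Step 2: OM = 100 * 2.3 / 93.9
Step 3: OM = 2.4%

2.4


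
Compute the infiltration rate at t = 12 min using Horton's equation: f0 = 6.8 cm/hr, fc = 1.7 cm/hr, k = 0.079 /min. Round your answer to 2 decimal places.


Step 1: f = fc + (f0 - fc) * exp(-k * t)
Step 2: exp(-0.079 * 12) = 0.387515
Step 3: f = 1.7 + (6.8 - 1.7) * 0.387515
Step 4: f = 1.7 + 5.1 * 0.387515
Step 5: f = 3.68 cm/hr

3.68


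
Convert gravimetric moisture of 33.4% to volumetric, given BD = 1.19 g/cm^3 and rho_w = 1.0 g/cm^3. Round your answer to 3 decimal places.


Step 1: theta = (w / 100) * BD / rho_w
Step 2: theta = (33.4 / 100) * 1.19 / 1.0
Step 3: theta = 0.334 * 1.19
Step 4: theta = 0.397

0.397


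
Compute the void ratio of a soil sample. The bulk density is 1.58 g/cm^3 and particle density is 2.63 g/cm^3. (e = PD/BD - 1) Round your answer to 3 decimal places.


Step 1: e = PD / BD - 1
Step 2: e = 2.63 / 1.58 - 1
Step 3: e = 1.66456 - 1
Step 4: e = 0.665

0.665


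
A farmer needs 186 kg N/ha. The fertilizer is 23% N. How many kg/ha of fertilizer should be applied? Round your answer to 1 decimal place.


Step 1: Fertilizer rate = target N / (N content / 100)
Step 2: Rate = 186 / (23 / 100)
Step 3: Rate = 186 / 0.23
Step 4: Rate = 808.7 kg/ha

808.7


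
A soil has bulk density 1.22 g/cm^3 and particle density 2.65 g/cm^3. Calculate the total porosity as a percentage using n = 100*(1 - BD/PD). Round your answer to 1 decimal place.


Step 1: Formula: n = 100 * (1 - BD / PD)
Step 2: n = 100 * (1 - 1.22 / 2.65)
Step 3: n = 100 * (1 - 0.46038)
Step 4: n = 54.0%

54.0


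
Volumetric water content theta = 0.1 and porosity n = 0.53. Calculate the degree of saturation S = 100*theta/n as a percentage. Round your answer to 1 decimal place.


Step 1: S = 100 * theta_v / n
Step 2: S = 100 * 0.1 / 0.53
Step 3: S = 18.9%

18.9


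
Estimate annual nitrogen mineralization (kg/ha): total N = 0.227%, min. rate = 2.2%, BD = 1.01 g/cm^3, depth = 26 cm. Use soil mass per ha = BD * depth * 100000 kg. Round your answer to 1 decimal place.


Step 1: Soil mass per ha = BD * depth * 100000 = 1.01 * 26 * 100000 = 2626000 kg
Step 2: Total N pool = soil mass * N%/100 = 2626000 * 0.227/100 = 5961.02 kg/ha
Step 3: N mineralized = N pool * rate%/100 = 5961.02 * 2.2/100 = 131.1 kg/ha/yr

131.1


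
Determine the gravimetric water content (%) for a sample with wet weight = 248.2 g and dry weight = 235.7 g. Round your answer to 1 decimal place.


Step 1: Water mass = wet - dry = 248.2 - 235.7 = 12.5 g
Step 2: w = 100 * water mass / dry mass
Step 3: w = 100 * 12.5 / 235.7 = 5.3%

5.3


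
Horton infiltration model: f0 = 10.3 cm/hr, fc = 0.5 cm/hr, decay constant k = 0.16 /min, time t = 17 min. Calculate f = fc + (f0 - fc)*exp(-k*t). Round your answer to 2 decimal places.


Step 1: f = fc + (f0 - fc) * exp(-k * t)
Step 2: exp(-0.16 * 17) = 0.065875
Step 3: f = 0.5 + (10.3 - 0.5) * 0.065875
Step 4: f = 0.5 + 9.8 * 0.065875
Step 5: f = 1.15 cm/hr

1.15


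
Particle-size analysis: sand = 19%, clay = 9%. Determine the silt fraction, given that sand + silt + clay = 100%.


Step 1: sand + silt + clay = 100%
Step 2: silt = 100 - sand - clay
Step 3: silt = 100 - 19 - 9
Step 4: silt = 72%

72


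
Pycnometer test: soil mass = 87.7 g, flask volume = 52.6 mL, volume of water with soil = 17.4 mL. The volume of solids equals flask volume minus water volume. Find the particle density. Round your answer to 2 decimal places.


Step 1: Volume of solids = flask volume - water volume with soil
Step 2: V_solids = 52.6 - 17.4 = 35.2 mL
Step 3: Particle density = mass / V_solids = 87.7 / 35.2 = 2.49 g/cm^3

2.49


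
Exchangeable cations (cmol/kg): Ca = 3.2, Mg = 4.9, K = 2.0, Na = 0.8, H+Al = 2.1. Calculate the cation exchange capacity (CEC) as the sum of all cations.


Step 1: CEC = Ca + Mg + K + Na + (H+Al)
Step 2: CEC = 3.2 + 4.9 + 2.0 + 0.8 + 2.1
Step 3: CEC = 13.0 cmol/kg

13.0


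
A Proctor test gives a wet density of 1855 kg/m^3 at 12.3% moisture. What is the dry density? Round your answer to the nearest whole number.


Step 1: Dry density = wet density / (1 + w/100)
Step 2: Dry density = 1855 / (1 + 12.3/100)
Step 3: Dry density = 1855 / 1.123
Step 4: Dry density = 1652 kg/m^3

1652


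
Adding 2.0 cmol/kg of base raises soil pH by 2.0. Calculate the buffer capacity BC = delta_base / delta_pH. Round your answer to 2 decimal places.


Step 1: BC = change in base / change in pH
Step 2: BC = 2.0 / 2.0
Step 3: BC = 1.0 cmol/(kg*pH unit)

1.0


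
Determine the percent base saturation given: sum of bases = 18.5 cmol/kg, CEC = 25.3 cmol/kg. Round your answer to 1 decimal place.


Step 1: BS = 100 * (sum of bases) / CEC
Step 2: BS = 100 * 18.5 / 25.3
Step 3: BS = 73.1%

73.1


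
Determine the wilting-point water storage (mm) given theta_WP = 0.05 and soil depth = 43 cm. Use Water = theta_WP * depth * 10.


Step 1: Water (mm) = theta_WP * depth * 10
Step 2: Water = 0.05 * 43 * 10
Step 3: Water = 21.5 mm

21.5


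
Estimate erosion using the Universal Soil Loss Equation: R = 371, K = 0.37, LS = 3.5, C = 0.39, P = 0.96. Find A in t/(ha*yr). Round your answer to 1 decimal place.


Step 1: A = R * K * LS * C * P
Step 2: R * K = 371 * 0.37 = 137.27
Step 3: (R*K) * LS = 137.27 * 3.5 = 480.445
Step 4: * C * P = 480.445 * 0.39 * 0.96 = 179.9
Step 5: A = 179.9 t/(ha*yr)

179.9


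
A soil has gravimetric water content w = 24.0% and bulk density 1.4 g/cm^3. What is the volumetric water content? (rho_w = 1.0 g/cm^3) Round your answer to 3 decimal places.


Step 1: theta = (w / 100) * BD / rho_w
Step 2: theta = (24.0 / 100) * 1.4 / 1.0
Step 3: theta = 0.24 * 1.4
Step 4: theta = 0.336

0.336


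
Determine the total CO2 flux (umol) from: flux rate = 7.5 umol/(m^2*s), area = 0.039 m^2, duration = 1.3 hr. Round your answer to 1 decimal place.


Step 1: Convert time to seconds: 1.3 hr * 3600 = 4680.0 s
Step 2: Total = flux * area * time_s
Step 3: Total = 7.5 * 0.039 * 4680.0
Step 4: Total = 1368.9 umol

1368.9


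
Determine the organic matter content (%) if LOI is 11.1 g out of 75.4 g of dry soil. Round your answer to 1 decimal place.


Step 1: OM% = 100 * LOI / sample mass
Step 2: OM = 100 * 11.1 / 75.4
Step 3: OM = 14.7%

14.7


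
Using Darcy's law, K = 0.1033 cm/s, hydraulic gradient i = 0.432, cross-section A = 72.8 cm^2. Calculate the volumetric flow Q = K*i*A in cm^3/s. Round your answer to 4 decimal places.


Step 1: Apply Darcy's law: Q = K * i * A
Step 2: Q = 0.1033 * 0.432 * 72.8
Step 3: Q = 3.2487 cm^3/s

3.2487


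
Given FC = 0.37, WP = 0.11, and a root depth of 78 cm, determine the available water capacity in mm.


Step 1: Available water = (FC - WP) * depth * 10
Step 2: AW = (0.37 - 0.11) * 78 * 10
Step 3: AW = 0.26 * 78 * 10
Step 4: AW = 202.8 mm

202.8


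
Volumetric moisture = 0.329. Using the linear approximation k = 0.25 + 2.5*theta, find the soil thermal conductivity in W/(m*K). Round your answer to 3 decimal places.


Step 1: k = 0.25 + 2.5 * theta
Step 2: k = 0.25 + 2.5 * 0.329
Step 3: k = 0.25 + 0.823
Step 4: k = 1.073 W/(m*K)

1.073


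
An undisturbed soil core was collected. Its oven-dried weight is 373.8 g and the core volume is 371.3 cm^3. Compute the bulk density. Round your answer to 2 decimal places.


Step 1: Identify the formula: BD = dry mass / volume
Step 2: Substitute values: BD = 373.8 / 371.3
Step 3: BD = 1.01 g/cm^3

1.01


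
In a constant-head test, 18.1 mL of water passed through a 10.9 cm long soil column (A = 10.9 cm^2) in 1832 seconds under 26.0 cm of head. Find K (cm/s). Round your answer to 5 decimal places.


Step 1: K = Q * L / (A * t * h)
Step 2: Numerator = 18.1 * 10.9 = 197.29
Step 3: Denominator = 10.9 * 1832 * 26.0 = 519188.8
Step 4: K = 197.29 / 519188.8 = 0.00038 cm/s

0.00038


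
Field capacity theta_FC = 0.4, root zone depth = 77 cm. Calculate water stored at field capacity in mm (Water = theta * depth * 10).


Step 1: Water (mm) = theta_FC * depth (cm) * 10
Step 2: Water = 0.4 * 77 * 10
Step 3: Water = 308.0 mm

308.0


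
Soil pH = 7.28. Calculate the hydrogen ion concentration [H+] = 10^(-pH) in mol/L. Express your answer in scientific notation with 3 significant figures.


Step 1: [H+] = 10^(-pH)
Step 2: [H+] = 10^(-7.28)
Step 3: [H+] = 5.25e-08 mol/L

5.25e-08


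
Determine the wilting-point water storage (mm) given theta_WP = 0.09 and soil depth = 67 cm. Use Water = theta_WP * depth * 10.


Step 1: Water (mm) = theta_WP * depth * 10
Step 2: Water = 0.09 * 67 * 10
Step 3: Water = 60.3 mm

60.3


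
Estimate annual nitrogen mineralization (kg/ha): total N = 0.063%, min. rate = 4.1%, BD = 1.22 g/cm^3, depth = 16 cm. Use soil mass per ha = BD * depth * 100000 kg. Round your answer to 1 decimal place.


Step 1: Soil mass per ha = BD * depth * 100000 = 1.22 * 16 * 100000 = 1952000 kg
Step 2: Total N pool = soil mass * N%/100 = 1952000 * 0.063/100 = 1229.76 kg/ha
Step 3: N mineralized = N pool * rate%/100 = 1229.76 * 4.1/100 = 50.4 kg/ha/yr

50.4


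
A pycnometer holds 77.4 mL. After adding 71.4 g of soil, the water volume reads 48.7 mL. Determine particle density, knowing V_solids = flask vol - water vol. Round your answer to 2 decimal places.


Step 1: Volume of solids = flask volume - water volume with soil
Step 2: V_solids = 77.4 - 48.7 = 28.7 mL
Step 3: Particle density = mass / V_solids = 71.4 / 28.7 = 2.49 g/cm^3

2.49


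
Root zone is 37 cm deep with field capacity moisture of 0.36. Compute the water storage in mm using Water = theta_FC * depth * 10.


Step 1: Water (mm) = theta_FC * depth (cm) * 10
Step 2: Water = 0.36 * 37 * 10
Step 3: Water = 133.2 mm

133.2


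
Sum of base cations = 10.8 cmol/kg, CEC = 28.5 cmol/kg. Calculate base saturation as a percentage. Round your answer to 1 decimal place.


Step 1: BS = 100 * (sum of bases) / CEC
Step 2: BS = 100 * 10.8 / 28.5
Step 3: BS = 37.9%

37.9


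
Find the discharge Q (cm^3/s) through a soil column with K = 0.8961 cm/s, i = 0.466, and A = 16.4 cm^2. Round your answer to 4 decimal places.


Step 1: Apply Darcy's law: Q = K * i * A
Step 2: Q = 0.8961 * 0.466 * 16.4
Step 3: Q = 6.8484 cm^3/s

6.8484


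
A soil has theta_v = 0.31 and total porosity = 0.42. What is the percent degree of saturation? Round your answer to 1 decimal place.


Step 1: S = 100 * theta_v / n
Step 2: S = 100 * 0.31 / 0.42
Step 3: S = 73.8%

73.8


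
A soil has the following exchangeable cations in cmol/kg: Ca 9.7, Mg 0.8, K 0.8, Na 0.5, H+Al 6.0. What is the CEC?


Step 1: CEC = Ca + Mg + K + Na + (H+Al)
Step 2: CEC = 9.7 + 0.8 + 0.8 + 0.5 + 6.0
Step 3: CEC = 17.8 cmol/kg

17.8


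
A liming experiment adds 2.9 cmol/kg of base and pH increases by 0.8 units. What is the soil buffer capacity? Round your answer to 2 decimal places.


Step 1: BC = change in base / change in pH
Step 2: BC = 2.9 / 0.8
Step 3: BC = 3.63 cmol/(kg*pH unit)

3.63


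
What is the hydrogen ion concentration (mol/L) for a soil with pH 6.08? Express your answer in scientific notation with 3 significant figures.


Step 1: [H+] = 10^(-pH)
Step 2: [H+] = 10^(-6.08)
Step 3: [H+] = 8.32e-07 mol/L

8.32e-07


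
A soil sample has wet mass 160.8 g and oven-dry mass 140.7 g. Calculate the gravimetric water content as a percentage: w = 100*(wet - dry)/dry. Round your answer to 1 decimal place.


Step 1: Water mass = wet - dry = 160.8 - 140.7 = 20.1 g
Step 2: w = 100 * water mass / dry mass
Step 3: w = 100 * 20.1 / 140.7 = 14.3%

14.3


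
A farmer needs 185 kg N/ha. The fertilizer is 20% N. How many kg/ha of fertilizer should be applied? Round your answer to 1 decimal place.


Step 1: Fertilizer rate = target N / (N content / 100)
Step 2: Rate = 185 / (20 / 100)
Step 3: Rate = 185 / 0.2
Step 4: Rate = 925.0 kg/ha

925.0


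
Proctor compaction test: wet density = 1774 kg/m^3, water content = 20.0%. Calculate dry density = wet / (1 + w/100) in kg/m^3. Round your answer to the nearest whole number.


Step 1: Dry density = wet density / (1 + w/100)
Step 2: Dry density = 1774 / (1 + 20.0/100)
Step 3: Dry density = 1774 / 1.2
Step 4: Dry density = 1478 kg/m^3

1478


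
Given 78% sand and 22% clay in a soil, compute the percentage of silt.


Step 1: sand + silt + clay = 100%
Step 2: silt = 100 - sand - clay
Step 3: silt = 100 - 78 - 22
Step 4: silt = 0%

0


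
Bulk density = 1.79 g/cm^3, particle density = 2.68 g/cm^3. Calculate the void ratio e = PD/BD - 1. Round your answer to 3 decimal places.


Step 1: e = PD / BD - 1
Step 2: e = 2.68 / 1.79 - 1
Step 3: e = 1.49721 - 1
Step 4: e = 0.497

0.497


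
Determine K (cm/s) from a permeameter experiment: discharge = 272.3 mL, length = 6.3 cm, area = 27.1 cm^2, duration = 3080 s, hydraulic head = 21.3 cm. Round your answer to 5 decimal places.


Step 1: K = Q * L / (A * t * h)
Step 2: Numerator = 272.3 * 6.3 = 1715.49
Step 3: Denominator = 27.1 * 3080 * 21.3 = 1777868.4
Step 4: K = 1715.49 / 1777868.4 = 0.00096 cm/s

0.00096


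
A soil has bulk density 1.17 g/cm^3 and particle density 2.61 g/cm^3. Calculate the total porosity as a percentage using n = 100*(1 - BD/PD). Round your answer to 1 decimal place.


Step 1: Formula: n = 100 * (1 - BD / PD)
Step 2: n = 100 * (1 - 1.17 / 2.61)
Step 3: n = 100 * (1 - 0.44828)
Step 4: n = 55.2%

55.2


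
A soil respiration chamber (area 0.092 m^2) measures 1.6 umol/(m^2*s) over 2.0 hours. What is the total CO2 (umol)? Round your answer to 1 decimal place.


Step 1: Convert time to seconds: 2.0 hr * 3600 = 7200.0 s
Step 2: Total = flux * area * time_s
Step 3: Total = 1.6 * 0.092 * 7200.0
Step 4: Total = 1059.8 umol

1059.8


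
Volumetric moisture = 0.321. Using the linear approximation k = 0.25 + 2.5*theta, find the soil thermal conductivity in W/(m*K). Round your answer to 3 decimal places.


Step 1: k = 0.25 + 2.5 * theta
Step 2: k = 0.25 + 2.5 * 0.321
Step 3: k = 0.25 + 0.803
Step 4: k = 1.053 W/(m*K)

1.053


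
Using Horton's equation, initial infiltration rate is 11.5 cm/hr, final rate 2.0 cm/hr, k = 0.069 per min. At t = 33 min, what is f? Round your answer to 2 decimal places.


Step 1: f = fc + (f0 - fc) * exp(-k * t)
Step 2: exp(-0.069 * 33) = 0.102592
Step 3: f = 2.0 + (11.5 - 2.0) * 0.102592
Step 4: f = 2.0 + 9.5 * 0.102592
Step 5: f = 2.97 cm/hr

2.97


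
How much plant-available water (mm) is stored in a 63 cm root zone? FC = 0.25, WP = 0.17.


Step 1: Available water = (FC - WP) * depth * 10
Step 2: AW = (0.25 - 0.17) * 63 * 10
Step 3: AW = 0.08 * 63 * 10
Step 4: AW = 50.4 mm

50.4


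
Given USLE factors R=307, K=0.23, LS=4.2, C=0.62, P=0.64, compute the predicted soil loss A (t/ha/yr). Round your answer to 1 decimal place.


Step 1: A = R * K * LS * C * P
Step 2: R * K = 307 * 0.23 = 70.61
Step 3: (R*K) * LS = 70.61 * 4.2 = 296.562
Step 4: * C * P = 296.562 * 0.62 * 0.64 = 117.7
Step 5: A = 117.7 t/(ha*yr)

117.7


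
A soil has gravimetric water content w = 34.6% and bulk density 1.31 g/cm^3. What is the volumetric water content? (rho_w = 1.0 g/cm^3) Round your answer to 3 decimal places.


Step 1: theta = (w / 100) * BD / rho_w
Step 2: theta = (34.6 / 100) * 1.31 / 1.0
Step 3: theta = 0.346 * 1.31
Step 4: theta = 0.453

0.453


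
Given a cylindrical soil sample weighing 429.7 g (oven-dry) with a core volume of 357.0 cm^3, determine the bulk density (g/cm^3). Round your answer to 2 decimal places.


Step 1: Identify the formula: BD = dry mass / volume
Step 2: Substitute values: BD = 429.7 / 357.0
Step 3: BD = 1.2 g/cm^3

1.2


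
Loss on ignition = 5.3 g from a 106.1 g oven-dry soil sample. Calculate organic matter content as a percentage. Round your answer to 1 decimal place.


Step 1: OM% = 100 * LOI / sample mass
Step 2: OM = 100 * 5.3 / 106.1
Step 3: OM = 5.0%

5.0


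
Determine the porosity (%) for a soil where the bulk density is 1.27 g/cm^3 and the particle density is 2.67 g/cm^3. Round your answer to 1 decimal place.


Step 1: Formula: n = 100 * (1 - BD / PD)
Step 2: n = 100 * (1 - 1.27 / 2.67)
Step 3: n = 100 * (1 - 0.47566)
Step 4: n = 52.4%

52.4


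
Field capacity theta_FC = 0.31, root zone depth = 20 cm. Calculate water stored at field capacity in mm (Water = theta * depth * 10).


Step 1: Water (mm) = theta_FC * depth (cm) * 10
Step 2: Water = 0.31 * 20 * 10
Step 3: Water = 62.0 mm

62.0


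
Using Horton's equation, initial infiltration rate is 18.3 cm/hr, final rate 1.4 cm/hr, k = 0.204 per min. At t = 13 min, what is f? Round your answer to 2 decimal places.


Step 1: f = fc + (f0 - fc) * exp(-k * t)
Step 2: exp(-0.204 * 13) = 0.07051
Step 3: f = 1.4 + (18.3 - 1.4) * 0.07051
Step 4: f = 1.4 + 16.9 * 0.07051
Step 5: f = 2.59 cm/hr

2.59


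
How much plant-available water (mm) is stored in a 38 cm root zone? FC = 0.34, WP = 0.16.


Step 1: Available water = (FC - WP) * depth * 10
Step 2: AW = (0.34 - 0.16) * 38 * 10
Step 3: AW = 0.18 * 38 * 10
Step 4: AW = 68.4 mm

68.4


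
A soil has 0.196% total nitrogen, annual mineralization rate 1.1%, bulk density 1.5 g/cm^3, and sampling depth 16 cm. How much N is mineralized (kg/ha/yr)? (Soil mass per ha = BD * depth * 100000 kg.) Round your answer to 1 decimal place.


Step 1: Soil mass per ha = BD * depth * 100000 = 1.5 * 16 * 100000 = 2400000 kg
Step 2: Total N pool = soil mass * N%/100 = 2400000 * 0.196/100 = 4704.0 kg/ha
Step 3: N mineralized = N pool * rate%/100 = 4704.0 * 1.1/100 = 51.7 kg/ha/yr

51.7


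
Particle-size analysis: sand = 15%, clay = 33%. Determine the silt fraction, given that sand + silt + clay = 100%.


Step 1: sand + silt + clay = 100%
Step 2: silt = 100 - sand - clay
Step 3: silt = 100 - 15 - 33
Step 4: silt = 52%

52


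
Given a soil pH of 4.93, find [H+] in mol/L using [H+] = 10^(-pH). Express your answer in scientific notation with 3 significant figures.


Step 1: [H+] = 10^(-pH)
Step 2: [H+] = 10^(-4.93)
Step 3: [H+] = 1.17e-05 mol/L

1.17e-05


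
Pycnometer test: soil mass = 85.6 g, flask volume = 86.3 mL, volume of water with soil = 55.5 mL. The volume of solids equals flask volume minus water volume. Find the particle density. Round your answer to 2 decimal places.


Step 1: Volume of solids = flask volume - water volume with soil
Step 2: V_solids = 86.3 - 55.5 = 30.8 mL
Step 3: Particle density = mass / V_solids = 85.6 / 30.8 = 2.78 g/cm^3

2.78


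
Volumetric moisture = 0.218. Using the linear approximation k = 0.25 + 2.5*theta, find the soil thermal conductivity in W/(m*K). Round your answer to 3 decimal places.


Step 1: k = 0.25 + 2.5 * theta
Step 2: k = 0.25 + 2.5 * 0.218
Step 3: k = 0.25 + 0.545
Step 4: k = 0.795 W/(m*K)

0.795


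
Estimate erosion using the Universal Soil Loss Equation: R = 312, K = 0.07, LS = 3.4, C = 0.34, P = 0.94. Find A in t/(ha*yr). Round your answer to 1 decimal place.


Step 1: A = R * K * LS * C * P
Step 2: R * K = 312 * 0.07 = 21.84
Step 3: (R*K) * LS = 21.84 * 3.4 = 74.256
Step 4: * C * P = 74.256 * 0.34 * 0.94 = 23.7
Step 5: A = 23.7 t/(ha*yr)

23.7


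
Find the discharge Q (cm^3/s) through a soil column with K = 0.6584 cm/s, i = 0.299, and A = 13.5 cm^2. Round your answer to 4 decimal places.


Step 1: Apply Darcy's law: Q = K * i * A
Step 2: Q = 0.6584 * 0.299 * 13.5
Step 3: Q = 2.6576 cm^3/s

2.6576


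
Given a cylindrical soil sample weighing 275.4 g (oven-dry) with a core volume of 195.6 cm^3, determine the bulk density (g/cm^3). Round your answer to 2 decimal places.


Step 1: Identify the formula: BD = dry mass / volume
Step 2: Substitute values: BD = 275.4 / 195.6
Step 3: BD = 1.41 g/cm^3

1.41


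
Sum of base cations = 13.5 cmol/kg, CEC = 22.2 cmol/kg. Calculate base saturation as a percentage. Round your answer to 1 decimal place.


Step 1: BS = 100 * (sum of bases) / CEC
Step 2: BS = 100 * 13.5 / 22.2
Step 3: BS = 60.8%

60.8


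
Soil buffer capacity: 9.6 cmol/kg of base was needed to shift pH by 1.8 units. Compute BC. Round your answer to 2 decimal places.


Step 1: BC = change in base / change in pH
Step 2: BC = 9.6 / 1.8
Step 3: BC = 5.33 cmol/(kg*pH unit)

5.33


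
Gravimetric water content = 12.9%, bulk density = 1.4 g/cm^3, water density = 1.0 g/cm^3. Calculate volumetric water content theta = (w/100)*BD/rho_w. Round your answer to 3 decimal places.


Step 1: theta = (w / 100) * BD / rho_w
Step 2: theta = (12.9 / 100) * 1.4 / 1.0
Step 3: theta = 0.129 * 1.4
Step 4: theta = 0.181

0.181


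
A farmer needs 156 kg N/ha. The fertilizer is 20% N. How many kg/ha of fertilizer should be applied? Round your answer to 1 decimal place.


Step 1: Fertilizer rate = target N / (N content / 100)
Step 2: Rate = 156 / (20 / 100)
Step 3: Rate = 156 / 0.2
Step 4: Rate = 780.0 kg/ha

780.0


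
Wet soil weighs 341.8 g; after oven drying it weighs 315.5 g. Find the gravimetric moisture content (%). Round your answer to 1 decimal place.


Step 1: Water mass = wet - dry = 341.8 - 315.5 = 26.3 g
Step 2: w = 100 * water mass / dry mass
Step 3: w = 100 * 26.3 / 315.5 = 8.3%

8.3


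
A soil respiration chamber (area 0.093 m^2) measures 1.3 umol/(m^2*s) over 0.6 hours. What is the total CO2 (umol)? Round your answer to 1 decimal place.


Step 1: Convert time to seconds: 0.6 hr * 3600 = 2160.0 s
Step 2: Total = flux * area * time_s
Step 3: Total = 1.3 * 0.093 * 2160.0
Step 4: Total = 261.1 umol

261.1


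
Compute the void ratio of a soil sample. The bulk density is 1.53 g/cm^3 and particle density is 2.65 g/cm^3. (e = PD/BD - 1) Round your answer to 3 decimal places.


Step 1: e = PD / BD - 1
Step 2: e = 2.65 / 1.53 - 1
Step 3: e = 1.73203 - 1
Step 4: e = 0.732

0.732


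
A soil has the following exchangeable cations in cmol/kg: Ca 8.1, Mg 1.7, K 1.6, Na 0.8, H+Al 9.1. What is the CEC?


Step 1: CEC = Ca + Mg + K + Na + (H+Al)
Step 2: CEC = 8.1 + 1.7 + 1.6 + 0.8 + 9.1
Step 3: CEC = 21.3 cmol/kg

21.3


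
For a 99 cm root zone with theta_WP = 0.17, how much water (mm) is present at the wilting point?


Step 1: Water (mm) = theta_WP * depth * 10
Step 2: Water = 0.17 * 99 * 10
Step 3: Water = 168.3 mm

168.3


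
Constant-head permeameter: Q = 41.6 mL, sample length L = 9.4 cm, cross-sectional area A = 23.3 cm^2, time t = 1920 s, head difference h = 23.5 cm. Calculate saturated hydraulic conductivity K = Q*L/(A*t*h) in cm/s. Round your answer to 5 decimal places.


Step 1: K = Q * L / (A * t * h)
Step 2: Numerator = 41.6 * 9.4 = 391.04
Step 3: Denominator = 23.3 * 1920 * 23.5 = 1051296.0
Step 4: K = 391.04 / 1051296.0 = 0.00037 cm/s

0.00037


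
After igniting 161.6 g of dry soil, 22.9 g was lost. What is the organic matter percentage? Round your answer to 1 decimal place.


Step 1: OM% = 100 * LOI / sample mass
Step 2: OM = 100 * 22.9 / 161.6
Step 3: OM = 14.2%

14.2


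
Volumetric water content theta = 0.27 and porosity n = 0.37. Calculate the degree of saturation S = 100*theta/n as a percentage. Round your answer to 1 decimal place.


Step 1: S = 100 * theta_v / n
Step 2: S = 100 * 0.27 / 0.37
Step 3: S = 73.0%

73.0


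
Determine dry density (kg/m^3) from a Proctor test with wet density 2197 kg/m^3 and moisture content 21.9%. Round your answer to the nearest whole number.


Step 1: Dry density = wet density / (1 + w/100)
Step 2: Dry density = 2197 / (1 + 21.9/100)
Step 3: Dry density = 2197 / 1.219
Step 4: Dry density = 1802 kg/m^3

1802


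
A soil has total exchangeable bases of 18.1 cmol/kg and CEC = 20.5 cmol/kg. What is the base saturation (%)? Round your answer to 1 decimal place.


Step 1: BS = 100 * (sum of bases) / CEC
Step 2: BS = 100 * 18.1 / 20.5
Step 3: BS = 88.3%

88.3


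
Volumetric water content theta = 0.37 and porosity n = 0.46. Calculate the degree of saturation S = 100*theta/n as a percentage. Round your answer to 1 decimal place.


Step 1: S = 100 * theta_v / n
Step 2: S = 100 * 0.37 / 0.46
Step 3: S = 80.4%

80.4


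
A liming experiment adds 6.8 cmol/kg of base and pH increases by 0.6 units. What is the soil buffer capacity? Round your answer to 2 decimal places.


Step 1: BC = change in base / change in pH
Step 2: BC = 6.8 / 0.6
Step 3: BC = 11.33 cmol/(kg*pH unit)

11.33


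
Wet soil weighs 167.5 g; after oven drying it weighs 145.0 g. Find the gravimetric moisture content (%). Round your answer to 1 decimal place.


Step 1: Water mass = wet - dry = 167.5 - 145.0 = 22.5 g
Step 2: w = 100 * water mass / dry mass
Step 3: w = 100 * 22.5 / 145.0 = 15.5%

15.5


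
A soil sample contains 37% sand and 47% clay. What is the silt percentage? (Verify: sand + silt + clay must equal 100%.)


Step 1: sand + silt + clay = 100%
Step 2: silt = 100 - sand - clay
Step 3: silt = 100 - 37 - 47
Step 4: silt = 16%

16


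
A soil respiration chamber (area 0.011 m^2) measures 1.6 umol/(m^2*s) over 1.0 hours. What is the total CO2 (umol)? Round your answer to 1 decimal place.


Step 1: Convert time to seconds: 1.0 hr * 3600 = 3600.0 s
Step 2: Total = flux * area * time_s
Step 3: Total = 1.6 * 0.011 * 3600.0
Step 4: Total = 63.4 umol

63.4


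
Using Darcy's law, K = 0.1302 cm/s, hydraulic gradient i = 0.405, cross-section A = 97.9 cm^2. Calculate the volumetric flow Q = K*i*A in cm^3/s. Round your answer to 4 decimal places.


Step 1: Apply Darcy's law: Q = K * i * A
Step 2: Q = 0.1302 * 0.405 * 97.9
Step 3: Q = 5.1624 cm^3/s

5.1624


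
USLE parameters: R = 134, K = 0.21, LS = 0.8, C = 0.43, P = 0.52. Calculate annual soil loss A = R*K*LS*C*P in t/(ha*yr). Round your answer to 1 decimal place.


Step 1: A = R * K * LS * C * P
Step 2: R * K = 134 * 0.21 = 28.14
Step 3: (R*K) * LS = 28.14 * 0.8 = 22.512
Step 4: * C * P = 22.512 * 0.43 * 0.52 = 5.0
Step 5: A = 5.0 t/(ha*yr)

5.0


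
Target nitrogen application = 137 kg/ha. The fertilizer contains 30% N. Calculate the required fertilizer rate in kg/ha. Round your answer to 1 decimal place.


Step 1: Fertilizer rate = target N / (N content / 100)
Step 2: Rate = 137 / (30 / 100)
Step 3: Rate = 137 / 0.3
Step 4: Rate = 456.7 kg/ha

456.7


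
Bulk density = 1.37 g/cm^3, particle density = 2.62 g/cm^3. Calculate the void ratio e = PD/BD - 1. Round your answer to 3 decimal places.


Step 1: e = PD / BD - 1
Step 2: e = 2.62 / 1.37 - 1
Step 3: e = 1.91241 - 1
Step 4: e = 0.912

0.912


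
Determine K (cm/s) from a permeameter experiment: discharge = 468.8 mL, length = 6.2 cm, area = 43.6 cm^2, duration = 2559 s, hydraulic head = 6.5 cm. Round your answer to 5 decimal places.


Step 1: K = Q * L / (A * t * h)
Step 2: Numerator = 468.8 * 6.2 = 2906.56
Step 3: Denominator = 43.6 * 2559 * 6.5 = 725220.6
Step 4: K = 2906.56 / 725220.6 = 0.00401 cm/s

0.00401


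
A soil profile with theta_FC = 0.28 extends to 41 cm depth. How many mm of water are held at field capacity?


Step 1: Water (mm) = theta_FC * depth (cm) * 10
Step 2: Water = 0.28 * 41 * 10
Step 3: Water = 114.8 mm

114.8


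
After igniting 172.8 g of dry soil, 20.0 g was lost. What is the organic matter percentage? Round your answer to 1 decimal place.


Step 1: OM% = 100 * LOI / sample mass
Step 2: OM = 100 * 20.0 / 172.8
Step 3: OM = 11.6%

11.6


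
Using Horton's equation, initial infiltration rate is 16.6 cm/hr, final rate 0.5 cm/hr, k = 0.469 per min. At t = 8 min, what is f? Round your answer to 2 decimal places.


Step 1: f = fc + (f0 - fc) * exp(-k * t)
Step 2: exp(-0.469 * 8) = 0.023471
Step 3: f = 0.5 + (16.6 - 0.5) * 0.023471
Step 4: f = 0.5 + 16.1 * 0.023471
Step 5: f = 0.88 cm/hr

0.88


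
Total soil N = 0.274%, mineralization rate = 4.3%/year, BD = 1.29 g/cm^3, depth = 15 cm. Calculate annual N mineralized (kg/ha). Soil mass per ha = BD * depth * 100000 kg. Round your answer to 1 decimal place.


Step 1: Soil mass per ha = BD * depth * 100000 = 1.29 * 15 * 100000 = 1935000 kg
Step 2: Total N pool = soil mass * N%/100 = 1935000 * 0.274/100 = 5301.9 kg/ha
Step 3: N mineralized = N pool * rate%/100 = 5301.9 * 4.3/100 = 228.0 kg/ha/yr

228.0


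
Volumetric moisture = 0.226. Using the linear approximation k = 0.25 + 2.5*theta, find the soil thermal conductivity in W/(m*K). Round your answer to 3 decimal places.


Step 1: k = 0.25 + 2.5 * theta
Step 2: k = 0.25 + 2.5 * 0.226
Step 3: k = 0.25 + 0.565
Step 4: k = 0.815 W/(m*K)

0.815


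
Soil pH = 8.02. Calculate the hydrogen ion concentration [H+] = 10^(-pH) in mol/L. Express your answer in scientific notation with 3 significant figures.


Step 1: [H+] = 10^(-pH)
Step 2: [H+] = 10^(-8.02)
Step 3: [H+] = 9.55e-09 mol/L

9.55e-09


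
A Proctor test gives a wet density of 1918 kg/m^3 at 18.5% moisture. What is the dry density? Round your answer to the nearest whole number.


Step 1: Dry density = wet density / (1 + w/100)
Step 2: Dry density = 1918 / (1 + 18.5/100)
Step 3: Dry density = 1918 / 1.185
Step 4: Dry density = 1619 kg/m^3

1619
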